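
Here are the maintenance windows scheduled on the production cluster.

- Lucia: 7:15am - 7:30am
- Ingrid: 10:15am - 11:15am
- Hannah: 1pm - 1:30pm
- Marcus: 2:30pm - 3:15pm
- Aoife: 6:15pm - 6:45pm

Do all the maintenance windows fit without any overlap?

Yes

Sorted by start: Lucia, Ingrid, Hannah, Marcus, Aoife.
Ingrid starts after Lucia ends — done with Lucia.
Hannah starts after Ingrid ends — done with Ingrid.
Marcus starts after Hannah ends — done with Hannah.
Aoife starts after Marcus ends.
Every pair is clear; the schedule has no overlaps.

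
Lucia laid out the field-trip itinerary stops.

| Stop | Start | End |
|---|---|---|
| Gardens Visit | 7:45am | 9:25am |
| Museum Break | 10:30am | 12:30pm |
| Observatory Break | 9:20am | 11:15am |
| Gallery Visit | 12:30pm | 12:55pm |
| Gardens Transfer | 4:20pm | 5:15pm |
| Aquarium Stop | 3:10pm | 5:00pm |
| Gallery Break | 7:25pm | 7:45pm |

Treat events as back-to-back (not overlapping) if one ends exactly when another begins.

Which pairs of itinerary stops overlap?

Check each pair: they overlap iff neither finishes before the other starts.
Sorted by start: Gardens Visit, Observatory Break, Museum Break, Gallery Visit, Aquarium Stop, Gardens Transfer, Gallery Break.
Observatory Break starts before Gardens Visit ends → Gardens Visit and Observatory Break overlap.
Museum Break starts after Gardens Visit ends; Gardens Visit is clear from here.
Museum Break starts before Observatory Break ends → Observatory Break and Museum Break overlap.
Gallery Visit starts after Observatory Break ends; Observatory Break is clear from here.
Gallery Visit starts exactly when Museum Break ends (back-to-back, no overlap); Museum Break is clear from here.
Aquarium Stop starts after Gallery Visit ends; Gallery Visit is clear from here.
Gardens Transfer starts before Aquarium Stop ends → Aquarium Stop and Gardens Transfer overlap.
Gallery Break starts after Aquarium Stop ends.
Gallery Break starts after Gardens Transfer ends.

Aquarium Stop & Gardens Transfer, Gardens Visit & Observatory Break, Museum Break & Observatory Break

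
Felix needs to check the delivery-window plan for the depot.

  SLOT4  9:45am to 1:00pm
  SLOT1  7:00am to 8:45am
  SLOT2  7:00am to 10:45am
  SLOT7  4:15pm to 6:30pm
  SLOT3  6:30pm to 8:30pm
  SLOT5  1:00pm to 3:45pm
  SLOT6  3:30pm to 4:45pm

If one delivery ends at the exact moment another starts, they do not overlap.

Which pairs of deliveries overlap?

Check each pair: they overlap iff neither finishes before the other starts.
Sorted by start: SLOT1, SLOT2, SLOT4, SLOT5, SLOT6, SLOT7, SLOT3.
SLOT2 starts before SLOT1 ends → SLOT1 and SLOT2 overlap.
SLOT4 starts after SLOT1 ends; SLOT1 is clear from here.
SLOT4 starts before SLOT2 ends → SLOT2 and SLOT4 overlap.
SLOT5 starts after SLOT2 ends; SLOT2 is clear from here.
SLOT5 starts exactly when SLOT4 ends (back-to-back, no overlap); SLOT4 is clear from here.
SLOT6 starts before SLOT5 ends → SLOT5 and SLOT6 overlap.
SLOT7 starts after SLOT5 ends; SLOT5 is clear from here.
SLOT7 starts before SLOT6 ends → SLOT6 and SLOT7 overlap.
SLOT3 starts after SLOT6 ends.
SLOT3 starts exactly when SLOT7 ends (back-to-back, no overlap).

SLOT1 & SLOT2, SLOT2 & SLOT4, SLOT5 & SLOT6, SLOT6 & SLOT7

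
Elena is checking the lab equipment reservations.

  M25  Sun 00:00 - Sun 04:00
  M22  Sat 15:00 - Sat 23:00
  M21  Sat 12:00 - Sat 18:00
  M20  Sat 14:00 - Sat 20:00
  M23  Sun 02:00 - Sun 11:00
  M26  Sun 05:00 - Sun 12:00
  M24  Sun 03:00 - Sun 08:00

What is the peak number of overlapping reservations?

3

Sweep the timeline, counting +1 at each start and −1 at each end (ends before starts at a tie):
Sat 12:00 start M21 → 1
Sat 14:00 start M20 → 2
Sat 15:00 start M22 → 3
Sat 18:00 end M21 → 2
Sat 20:00 end M20 → 1
Sat 23:00 end M22 → 0
Sun 00:00 start M25 → 1
Sun 02:00 start M23 → 2
Sun 03:00 start M24 → 3
Sun 04:00 end M25 → 2
Sun 05:00 start M26 → 3
Sun 08:00 end M24 → 2
Sun 11:00 end M23 → 1
Sun 12:00 end M26 → 0
Peak is 3, at Sat 15:00 (M20, M21, M22).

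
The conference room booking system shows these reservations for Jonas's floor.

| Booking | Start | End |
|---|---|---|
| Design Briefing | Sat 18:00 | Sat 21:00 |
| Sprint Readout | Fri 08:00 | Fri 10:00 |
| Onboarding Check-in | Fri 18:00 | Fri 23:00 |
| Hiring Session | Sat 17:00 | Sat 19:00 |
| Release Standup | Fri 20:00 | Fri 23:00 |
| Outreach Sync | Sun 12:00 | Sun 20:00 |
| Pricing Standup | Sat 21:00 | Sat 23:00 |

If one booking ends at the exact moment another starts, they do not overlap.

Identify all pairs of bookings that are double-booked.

Check each pair: they overlap iff neither finishes before the other starts.
Sorted by start: Sprint Readout, Onboarding Check-in, Release Standup, Hiring Session, Design Briefing, Pricing Standup, Outreach Sync.
Onboarding Check-in starts after Sprint Readout ends — done with Sprint Readout.
Release Standup starts before Onboarding Check-in ends → Onboarding Check-in and Release Standup overlap.
Hiring Session starts after Onboarding Check-in ends — done with Onboarding Check-in.
Hiring Session starts after Release Standup ends — done with Release Standup.
Design Briefing starts before Hiring Session ends → Hiring Session and Design Briefing overlap.
Pricing Standup starts after Hiring Session ends — done with Hiring Session.
Pricing Standup starts exactly when Design Briefing ends (back-to-back, no overlap) — done with Design Briefing.
Outreach Sync starts after Pricing Standup ends.

Design Briefing & Hiring Session, Onboarding Check-in & Release Standup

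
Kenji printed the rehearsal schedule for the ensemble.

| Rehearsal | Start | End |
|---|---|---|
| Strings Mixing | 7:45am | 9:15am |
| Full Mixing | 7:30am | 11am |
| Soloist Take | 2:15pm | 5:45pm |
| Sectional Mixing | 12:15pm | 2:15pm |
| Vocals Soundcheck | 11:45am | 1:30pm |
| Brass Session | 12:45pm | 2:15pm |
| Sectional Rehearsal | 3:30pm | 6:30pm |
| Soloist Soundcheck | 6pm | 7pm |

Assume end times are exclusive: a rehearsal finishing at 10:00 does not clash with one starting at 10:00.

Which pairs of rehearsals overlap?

Brass Session & Sectional Mixing, Brass Session & Vocals Soundcheck, Full Mixing & Strings Mixing, Sectional Mixing & Vocals Soundcheck, Sectional Rehearsal & Soloist Soundcheck, Sectional Rehearsal & Soloist Take

Sorted by start: Full Mixing, Strings Mixing, Vocals Soundcheck, Sectional Mixing, Brass Session, Soloist Take, Sectional Rehearsal, Soloist Soundcheck.
Strings Mixing starts before Full Mixing ends → Full Mixing and Strings Mixing overlap.
Vocals Soundcheck starts after Full Mixing ends, so nothing later overlaps Full Mixing either.
Vocals Soundcheck starts after Strings Mixing ends, so nothing later overlaps Strings Mixing either.
Sectional Mixing starts before Vocals Soundcheck ends → Vocals Soundcheck and Sectional Mixing overlap.
Brass Session starts before Vocals Soundcheck ends → Vocals Soundcheck and Brass Session overlap.
Soloist Take starts after Vocals Soundcheck ends, so nothing later overlaps Vocals Soundcheck either.
Brass Session starts before Sectional Mixing ends → Sectional Mixing and Brass Session overlap.
Soloist Take starts exactly when Sectional Mixing ends (back-to-back, no overlap), so nothing later overlaps Sectional Mixing either.
Soloist Take starts exactly when Brass Session ends (back-to-back, no overlap), so nothing later overlaps Brass Session either.
Sectional Rehearsal starts before Soloist Take ends → Soloist Take and Sectional Rehearsal overlap.
Soloist Soundcheck starts after Soloist Take ends.
Soloist Soundcheck starts before Sectional Rehearsal ends → Sectional Rehearsal and Soloist Soundcheck overlap.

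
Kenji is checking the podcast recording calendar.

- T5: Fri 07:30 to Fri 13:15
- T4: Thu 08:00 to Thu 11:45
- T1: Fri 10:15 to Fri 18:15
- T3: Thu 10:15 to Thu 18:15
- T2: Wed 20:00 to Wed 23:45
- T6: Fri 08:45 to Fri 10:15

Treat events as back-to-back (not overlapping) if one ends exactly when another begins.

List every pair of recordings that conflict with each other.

T1 & T5, T3 & T4, T5 & T6

Sorted by start: T2, T4, T3, T5, T6, T1.
T4 starts after T2 ends; T2 is clear from here.
T3 starts before T4 ends → T4 and T3 overlap.
T5 starts after T4 ends; T4 is clear from here.
T5 starts after T3 ends; T3 is clear from here.
T6 starts before T5 ends → T5 and T6 overlap.
T1 starts before T5 ends → T5 and T1 overlap.
T1 starts exactly when T6 ends (back-to-back, no overlap).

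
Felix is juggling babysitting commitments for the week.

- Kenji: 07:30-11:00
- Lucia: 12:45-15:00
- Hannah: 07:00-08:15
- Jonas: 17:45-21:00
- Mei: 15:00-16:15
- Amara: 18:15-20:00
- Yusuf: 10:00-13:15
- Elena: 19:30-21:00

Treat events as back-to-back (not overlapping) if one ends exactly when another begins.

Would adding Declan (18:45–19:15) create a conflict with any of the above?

Hannah: ends 08:15 at or before Declan starts 18:45 → clear.
Kenji: ends 11:00 at or before Declan starts 18:45 → clear.
Yusuf: ends 13:15 at or before Declan starts 18:45 → clear.
Lucia: ends 15:00 at or before Declan starts 18:45 → clear.
Mei: ends 16:15 at or before Declan starts 18:45 → clear.
Jonas: starts 17:45 before Declan ends 19:15, and ends 21:00 after Declan starts 18:45 → overlap.
Amara: starts 18:15 before Declan ends 19:15, and ends 20:00 after Declan starts 18:45 → overlap.
Elena: starts 19:30 at or after Declan ends 19:15 → clear.
Declan overlaps Amara, Jonas.

Yes — it overlaps Amara, Jonas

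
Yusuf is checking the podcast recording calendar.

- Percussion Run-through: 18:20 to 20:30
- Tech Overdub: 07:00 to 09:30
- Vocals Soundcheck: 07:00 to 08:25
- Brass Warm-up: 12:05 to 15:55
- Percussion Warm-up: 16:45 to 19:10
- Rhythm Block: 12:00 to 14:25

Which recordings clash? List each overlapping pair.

Brass Warm-up & Rhythm Block, Percussion Run-through & Percussion Warm-up, Tech Overdub & Vocals Soundcheck

Sorted by start: Tech Overdub, Vocals Soundcheck, Rhythm Block, Brass Warm-up, Percussion Warm-up, Percussion Run-through.
Vocals Soundcheck starts before Tech Overdub ends → Tech Overdub and Vocals Soundcheck overlap.
Rhythm Block starts after Tech Overdub ends; Tech Overdub is clear from here.
Rhythm Block starts after Vocals Soundcheck ends; Vocals Soundcheck is clear from here.
Brass Warm-up starts before Rhythm Block ends → Rhythm Block and Brass Warm-up overlap.
Percussion Warm-up starts after Rhythm Block ends; Rhythm Block is clear from here.
Percussion Warm-up starts after Brass Warm-up ends; Brass Warm-up is clear from here.
Percussion Run-through starts before Percussion Warm-up ends → Percussion Warm-up and Percussion Run-through overlap.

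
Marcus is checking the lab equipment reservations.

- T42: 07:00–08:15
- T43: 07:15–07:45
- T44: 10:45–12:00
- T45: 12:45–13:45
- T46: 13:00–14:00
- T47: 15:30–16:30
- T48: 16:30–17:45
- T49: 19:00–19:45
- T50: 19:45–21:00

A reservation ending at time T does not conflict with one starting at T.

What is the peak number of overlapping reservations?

Sweep the timeline, counting +1 at each start and −1 at each end (ends before starts at a tie):
07:00 start T42 → 1
07:15 start T43 → 2
07:45 end T43 → 1
08:15 end T42 → 0
10:45 start T44 → 1
12:00 end T44 → 0
12:45 start T45 → 1
13:00 start T46 → 2
13:45 end T45 → 1
14:00 end T46 → 0
15:30 start T47 → 1
16:30 end T47 → 0
16:30 start T48 → 1
17:45 end T48 → 0
19:00 start T49 → 1
19:45 end T49 → 0
19:45 start T50 → 1
21:00 end T50 → 0
Peak is 2, at 07:15 (T42, T43).

2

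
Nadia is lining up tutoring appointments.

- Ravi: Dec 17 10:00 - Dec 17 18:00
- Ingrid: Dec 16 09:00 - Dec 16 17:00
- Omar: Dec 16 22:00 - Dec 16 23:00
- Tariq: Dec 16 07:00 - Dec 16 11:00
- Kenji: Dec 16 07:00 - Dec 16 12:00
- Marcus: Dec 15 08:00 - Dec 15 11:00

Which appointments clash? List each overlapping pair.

Ingrid & Kenji, Ingrid & Tariq, Kenji & Tariq

Sorted by start: Marcus, Kenji, Tariq, Ingrid, Omar, Ravi.
Kenji starts after Marcus ends; Marcus is clear from here.
Tariq starts before Kenji ends → Kenji and Tariq overlap.
Ingrid starts before Kenji ends → Kenji and Ingrid overlap.
Omar starts after Kenji ends; Kenji is clear from here.
Ingrid starts before Tariq ends → Tariq and Ingrid overlap.
Omar starts after Tariq ends; Tariq is clear from here.
Omar starts after Ingrid ends; Ingrid is clear from here.
Ravi starts after Omar ends.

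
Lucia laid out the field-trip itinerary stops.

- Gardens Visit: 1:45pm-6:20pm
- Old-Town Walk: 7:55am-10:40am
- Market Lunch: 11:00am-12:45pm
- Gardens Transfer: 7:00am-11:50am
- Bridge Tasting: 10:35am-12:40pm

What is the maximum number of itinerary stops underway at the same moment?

Walk through starts and ends in time order (an end at T is processed before a start at T):
7:00am start Gardens Transfer → 1
7:55am start Old-Town Walk → 2
10:35am start Bridge Tasting → 3
10:40am end Old-Town Walk → 2
11:00am start Market Lunch → 3
11:50am end Gardens Transfer → 2
12:40pm end Bridge Tasting → 1
12:45pm end Market Lunch → 0
1:45pm start Gardens Visit → 1
6:20pm end Gardens Visit → 0
Peak is 3, at 10:35am (Bridge Tasting, Gardens Transfer, Old-Town Walk).

3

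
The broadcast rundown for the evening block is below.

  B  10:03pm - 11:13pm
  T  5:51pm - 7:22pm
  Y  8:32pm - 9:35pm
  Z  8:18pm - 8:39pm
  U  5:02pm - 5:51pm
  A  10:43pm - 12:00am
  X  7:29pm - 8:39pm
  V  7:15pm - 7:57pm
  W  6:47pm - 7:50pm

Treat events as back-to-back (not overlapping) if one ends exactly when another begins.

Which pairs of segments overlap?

Sorted by start: U, T, W, V, X, Z, Y, B, A.
T starts exactly when U ends (back-to-back, no overlap), so U has no further overlaps.
W starts before T ends → T and W overlap.
V starts before T ends → T and V overlap.
X starts after T ends, so T has no further overlaps.
V starts before W ends → W and V overlap.
X starts before W ends → W and X overlap.
Z starts after W ends, so W has no further overlaps.
X starts before V ends → V and X overlap.
Z starts after V ends, so V has no further overlaps.
Z starts before X ends → X and Z overlap.
Y starts before X ends → X and Y overlap.
B starts after X ends, so X has no further overlaps.
Y starts before Z ends → Z and Y overlap.
B starts after Z ends, so Z has no further overlaps.
B starts after Y ends, so Y has no further overlaps.
A starts before B ends → B and A overlap.

A & B, T & V, T & W, V & W, V & X, W & X, X & Y, X & Z, Y & Z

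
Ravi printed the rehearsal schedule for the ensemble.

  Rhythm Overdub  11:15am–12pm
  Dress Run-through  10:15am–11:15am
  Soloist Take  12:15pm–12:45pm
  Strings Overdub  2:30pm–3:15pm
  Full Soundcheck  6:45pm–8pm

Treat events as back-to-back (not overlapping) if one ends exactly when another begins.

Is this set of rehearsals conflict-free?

Yes

Two intervals overlap when each starts before the other ends.
Sorted by start: Dress Run-through, Rhythm Overdub, Soloist Take, Strings Overdub, Full Soundcheck.
Rhythm Overdub starts exactly when Dress Run-through ends (back-to-back, no overlap), so Dress Run-through has no further overlaps.
Soloist Take starts after Rhythm Overdub ends, so Rhythm Overdub has no further overlaps.
Strings Overdub starts after Soloist Take ends, so Soloist Take has no further overlaps.
Full Soundcheck starts after Strings Overdub ends.
Every pair is clear; the schedule has no overlaps.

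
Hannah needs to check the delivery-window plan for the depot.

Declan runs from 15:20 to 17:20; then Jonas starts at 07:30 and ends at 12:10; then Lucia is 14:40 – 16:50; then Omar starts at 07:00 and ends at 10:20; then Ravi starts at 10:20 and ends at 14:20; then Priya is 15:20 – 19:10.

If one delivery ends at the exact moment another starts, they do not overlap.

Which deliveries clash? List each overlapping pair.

Two intervals overlap when each starts before the other ends.
Sorted by start: Omar, Jonas, Ravi, Lucia, Declan, Priya.
Jonas starts before Omar ends → Omar and Jonas overlap.
Ravi starts exactly when Omar ends (back-to-back, no overlap), so Omar has no further overlaps.
Ravi starts before Jonas ends → Jonas and Ravi overlap.
Lucia starts after Jonas ends, so Jonas has no further overlaps.
Lucia starts after Ravi ends, so Ravi has no further overlaps.
Declan starts before Lucia ends → Lucia and Declan overlap.
Priya starts before Lucia ends → Lucia and Priya overlap.
Priya starts before Declan ends → Declan and Priya overlap.

Declan & Lucia, Declan & Priya, Jonas & Omar, Jonas & Ravi, Lucia & Priya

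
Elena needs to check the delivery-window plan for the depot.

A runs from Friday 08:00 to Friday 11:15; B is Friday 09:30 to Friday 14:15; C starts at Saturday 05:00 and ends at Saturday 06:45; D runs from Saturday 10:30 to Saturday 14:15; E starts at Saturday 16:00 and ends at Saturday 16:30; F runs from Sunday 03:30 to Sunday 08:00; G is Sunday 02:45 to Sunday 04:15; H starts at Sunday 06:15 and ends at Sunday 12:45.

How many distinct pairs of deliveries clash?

3

Two intervals overlap when each starts before the other ends.
Sorted by start: A, B, C, D, E, G, F, H.
B starts before A ends → A and B overlap.
C starts after A ends, so A has no further overlaps.
C starts after B ends, so B has no further overlaps.
D starts after C ends, so C has no further overlaps.
E starts after D ends, so D has no further overlaps.
G starts after E ends, so E has no further overlaps.
F starts before G ends → G and F overlap.
H starts after G ends.
H starts before F ends → F and H overlap.
Overlapping pairs: A & B, F & G, F & H — 3 in total.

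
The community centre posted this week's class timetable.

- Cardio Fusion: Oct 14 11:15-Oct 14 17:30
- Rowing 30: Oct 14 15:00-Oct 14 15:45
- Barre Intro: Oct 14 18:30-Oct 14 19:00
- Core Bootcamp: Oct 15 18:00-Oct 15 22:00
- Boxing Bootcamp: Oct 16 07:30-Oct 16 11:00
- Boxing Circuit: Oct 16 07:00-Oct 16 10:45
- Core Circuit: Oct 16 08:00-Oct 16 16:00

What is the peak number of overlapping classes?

3

Sort all start/end points and keep a running count:
Oct 14 11:15 start Cardio Fusion → 1
Oct 14 15:00 start Rowing 30 → 2
Oct 14 15:45 end Rowing 30 → 1
Oct 14 17:30 end Cardio Fusion → 0
Oct 14 18:30 start Barre Intro → 1
Oct 14 19:00 end Barre Intro → 0
Oct 15 18:00 start Core Bootcamp → 1
Oct 15 22:00 end Core Bootcamp → 0
Oct 16 07:00 start Boxing Circuit → 1
Oct 16 07:30 start Boxing Bootcamp → 2
Oct 16 08:00 start Core Circuit → 3
Oct 16 10:45 end Boxing Circuit → 2
Oct 16 11:00 end Boxing Bootcamp → 1
Oct 16 16:00 end Core Circuit → 0
Peak is 3, at Oct 16 08:00 (Boxing Bootcamp, Boxing Circuit, Core Circuit).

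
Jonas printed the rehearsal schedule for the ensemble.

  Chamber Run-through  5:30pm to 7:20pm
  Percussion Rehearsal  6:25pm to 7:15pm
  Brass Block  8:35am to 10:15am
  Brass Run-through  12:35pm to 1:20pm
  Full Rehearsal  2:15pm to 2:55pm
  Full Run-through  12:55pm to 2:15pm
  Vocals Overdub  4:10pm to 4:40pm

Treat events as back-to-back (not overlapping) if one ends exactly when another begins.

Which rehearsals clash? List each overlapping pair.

Brass Run-through & Full Run-through, Chamber Run-through & Percussion Rehearsal

Check each pair: they overlap iff neither finishes before the other starts.
Sorted by start: Brass Block, Brass Run-through, Full Run-through, Full Rehearsal, Vocals Overdub, Chamber Run-through, Percussion Rehearsal.
Brass Run-through starts after Brass Block ends; Brass Block is clear from here.
Full Run-through starts before Brass Run-through ends → Brass Run-through and Full Run-through overlap.
Full Rehearsal starts after Brass Run-through ends; Brass Run-through is clear from here.
Full Rehearsal starts exactly when Full Run-through ends (back-to-back, no overlap); Full Run-through is clear from here.
Vocals Overdub starts after Full Rehearsal ends; Full Rehearsal is clear from here.
Chamber Run-through starts after Vocals Overdub ends; Vocals Overdub is clear from here.
Percussion Rehearsal starts before Chamber Run-through ends → Chamber Run-through and Percussion Rehearsal overlap.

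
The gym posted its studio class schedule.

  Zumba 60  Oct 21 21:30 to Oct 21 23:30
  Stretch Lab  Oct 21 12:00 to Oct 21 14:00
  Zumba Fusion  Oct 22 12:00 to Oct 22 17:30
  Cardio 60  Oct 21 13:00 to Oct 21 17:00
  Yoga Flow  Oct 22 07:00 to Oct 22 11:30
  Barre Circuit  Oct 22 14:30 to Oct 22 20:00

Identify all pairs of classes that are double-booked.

Check each pair: they overlap iff neither finishes before the other starts.
Sorted by start: Stretch Lab, Cardio 60, Zumba 60, Yoga Flow, Zumba Fusion, Barre Circuit.
Cardio 60 starts before Stretch Lab ends → Stretch Lab and Cardio 60 overlap.
Zumba 60 starts after Stretch Lab ends, so nothing later overlaps Stretch Lab either.
Zumba 60 starts after Cardio 60 ends, so nothing later overlaps Cardio 60 either.
Yoga Flow starts after Zumba 60 ends, so nothing later overlaps Zumba 60 either.
Zumba Fusion starts after Yoga Flow ends, so nothing later overlaps Yoga Flow either.
Barre Circuit starts before Zumba Fusion ends → Zumba Fusion and Barre Circuit overlap.

Barre Circuit & Zumba Fusion, Cardio 60 & Stretch Lab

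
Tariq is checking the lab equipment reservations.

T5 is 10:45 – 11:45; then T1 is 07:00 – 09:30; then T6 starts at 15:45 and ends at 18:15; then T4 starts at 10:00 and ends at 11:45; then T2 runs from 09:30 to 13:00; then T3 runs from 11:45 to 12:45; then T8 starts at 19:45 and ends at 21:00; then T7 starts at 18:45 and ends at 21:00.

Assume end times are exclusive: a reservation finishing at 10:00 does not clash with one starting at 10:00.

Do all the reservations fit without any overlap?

Sorted by start: T1, T2, T4, T5, T3, T6, T7, T8.
T2 starts exactly when T1 ends (back-to-back, no overlap), so nothing later overlaps T1 either.
T4 starts before T2 ends → T2 and T4 overlap.
That's a conflict, so the schedule is not conflict-free.

No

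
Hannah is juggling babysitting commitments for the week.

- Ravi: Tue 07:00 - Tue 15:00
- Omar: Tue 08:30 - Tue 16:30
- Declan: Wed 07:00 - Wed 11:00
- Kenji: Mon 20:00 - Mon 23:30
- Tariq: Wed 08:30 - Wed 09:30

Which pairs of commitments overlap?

Declan & Tariq, Omar & Ravi

Sorted by start: Kenji, Ravi, Omar, Declan, Tariq.
Ravi starts after Kenji ends — done with Kenji.
Omar starts before Ravi ends → Ravi and Omar overlap.
Declan starts after Ravi ends — done with Ravi.
Declan starts after Omar ends — done with Omar.
Tariq starts before Declan ends → Declan and Tariq overlap.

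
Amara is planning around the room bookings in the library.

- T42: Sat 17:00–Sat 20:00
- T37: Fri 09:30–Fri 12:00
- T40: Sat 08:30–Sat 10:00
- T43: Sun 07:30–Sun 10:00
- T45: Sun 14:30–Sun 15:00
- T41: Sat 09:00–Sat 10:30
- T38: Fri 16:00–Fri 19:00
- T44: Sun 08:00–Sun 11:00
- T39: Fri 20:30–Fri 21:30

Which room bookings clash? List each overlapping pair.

Check each pair: they overlap iff neither finishes before the other starts.
Sorted by start: T37, T38, T39, T40, T41, T42, T43, T44, T45.
T38 starts after T37 ends, so T37 has no further overlaps.
T39 starts after T38 ends, so T38 has no further overlaps.
T40 starts after T39 ends, so T39 has no further overlaps.
T41 starts before T40 ends → T40 and T41 overlap.
T42 starts after T40 ends, so T40 has no further overlaps.
T42 starts after T41 ends, so T41 has no further overlaps.
T43 starts after T42 ends, so T42 has no further overlaps.
T44 starts before T43 ends → T43 and T44 overlap.
T45 starts after T43 ends.
T45 starts after T44 ends.

T40 & T41, T43 & T44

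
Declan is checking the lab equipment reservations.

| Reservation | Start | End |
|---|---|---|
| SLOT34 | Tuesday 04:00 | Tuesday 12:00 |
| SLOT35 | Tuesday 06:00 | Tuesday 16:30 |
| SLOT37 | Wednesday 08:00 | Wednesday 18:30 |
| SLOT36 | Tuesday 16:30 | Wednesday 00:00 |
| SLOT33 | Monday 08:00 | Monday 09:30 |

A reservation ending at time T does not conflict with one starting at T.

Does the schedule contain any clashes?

Check each pair: they overlap iff neither finishes before the other starts.
Sorted by start: SLOT33, SLOT34, SLOT35, SLOT36, SLOT37.
SLOT34 starts after SLOT33 ends, so SLOT33 has no further overlaps.
SLOT35 starts before SLOT34 ends → SLOT34 and SLOT35 overlap.
That's a conflict, so the schedule is not conflict-free.

Yes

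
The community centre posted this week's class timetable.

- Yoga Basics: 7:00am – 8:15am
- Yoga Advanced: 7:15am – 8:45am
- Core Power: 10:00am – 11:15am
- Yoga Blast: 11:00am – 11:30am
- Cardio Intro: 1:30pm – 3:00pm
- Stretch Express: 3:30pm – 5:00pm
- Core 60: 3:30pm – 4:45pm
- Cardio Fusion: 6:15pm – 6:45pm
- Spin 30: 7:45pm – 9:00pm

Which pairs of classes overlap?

Core 60 & Stretch Express, Core Power & Yoga Blast, Yoga Advanced & Yoga Basics

Sorted by start: Yoga Basics, Yoga Advanced, Core Power, Yoga Blast, Cardio Intro, Stretch Express, Core 60, Cardio Fusion, Spin 30.
Yoga Advanced starts before Yoga Basics ends → Yoga Basics and Yoga Advanced overlap.
Core Power starts after Yoga Basics ends, so nothing later overlaps Yoga Basics either.
Core Power starts after Yoga Advanced ends, so nothing later overlaps Yoga Advanced either.
Yoga Blast starts before Core Power ends → Core Power and Yoga Blast overlap.
Cardio Intro starts after Core Power ends, so nothing later overlaps Core Power either.
Cardio Intro starts after Yoga Blast ends, so nothing later overlaps Yoga Blast either.
Stretch Express starts after Cardio Intro ends, so nothing later overlaps Cardio Intro either.
Core 60 starts before Stretch Express ends → Stretch Express and Core 60 overlap.
Cardio Fusion starts after Stretch Express ends, so nothing later overlaps Stretch Express either.
Cardio Fusion starts after Core 60 ends, so nothing later overlaps Core 60 either.
Spin 30 starts after Cardio Fusion ends.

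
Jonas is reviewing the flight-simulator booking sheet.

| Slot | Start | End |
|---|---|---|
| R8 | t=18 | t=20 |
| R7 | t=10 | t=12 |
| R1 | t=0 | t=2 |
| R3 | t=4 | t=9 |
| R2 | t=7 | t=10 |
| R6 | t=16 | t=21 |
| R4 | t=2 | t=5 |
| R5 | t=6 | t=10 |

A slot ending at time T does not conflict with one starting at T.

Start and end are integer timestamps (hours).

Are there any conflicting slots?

Sorted by start: R1, R4, R3, R5, R2, R7, R6, R8.
R4 starts exactly when R1 ends (back-to-back, no overlap), so nothing later overlaps R1 either.
R3 starts before R4 ends → R4 and R3 overlap.
That's a conflict, so the schedule is not conflict-free.

Yes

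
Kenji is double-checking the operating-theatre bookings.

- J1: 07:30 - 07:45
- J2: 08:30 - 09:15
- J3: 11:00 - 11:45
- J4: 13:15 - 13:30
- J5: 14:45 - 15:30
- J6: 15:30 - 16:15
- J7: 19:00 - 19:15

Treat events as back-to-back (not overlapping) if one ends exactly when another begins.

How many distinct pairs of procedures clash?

Sorted by start: J1, J2, J3, J4, J5, J6, J7.
J2 starts after J1 ends, so nothing later overlaps J1 either.
J3 starts after J2 ends, so nothing later overlaps J2 either.
J4 starts after J3 ends, so nothing later overlaps J3 either.
J5 starts after J4 ends, so nothing later overlaps J4 either.
J6 starts exactly when J5 ends (back-to-back, no overlap), so nothing later overlaps J5 either.
J7 starts after J6 ends.
No pair overlaps.

0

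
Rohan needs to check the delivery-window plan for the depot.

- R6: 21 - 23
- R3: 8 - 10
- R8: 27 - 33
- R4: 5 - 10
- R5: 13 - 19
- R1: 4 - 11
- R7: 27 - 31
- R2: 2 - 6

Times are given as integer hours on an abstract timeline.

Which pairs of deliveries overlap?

R1 & R2, R1 & R3, R1 & R4, R2 & R4, R3 & R4, R7 & R8

Sorted by start: R2, R1, R4, R3, R5, R6, R7, R8.
R1 starts before R2 ends → R2 and R1 overlap.
R4 starts before R2 ends → R2 and R4 overlap.
R3 starts after R2 ends, so nothing later overlaps R2 either.
R4 starts before R1 ends → R1 and R4 overlap.
R3 starts before R1 ends → R1 and R3 overlap.
R5 starts after R1 ends, so nothing later overlaps R1 either.
R3 starts before R4 ends → R4 and R3 overlap.
R5 starts after R4 ends, so nothing later overlaps R4 either.
R5 starts after R3 ends, so nothing later overlaps R3 either.
R6 starts after R5 ends, so nothing later overlaps R5 either.
R7 starts after R6 ends, so nothing later overlaps R6 either.
R8 starts before R7 ends → R7 and R8 overlap.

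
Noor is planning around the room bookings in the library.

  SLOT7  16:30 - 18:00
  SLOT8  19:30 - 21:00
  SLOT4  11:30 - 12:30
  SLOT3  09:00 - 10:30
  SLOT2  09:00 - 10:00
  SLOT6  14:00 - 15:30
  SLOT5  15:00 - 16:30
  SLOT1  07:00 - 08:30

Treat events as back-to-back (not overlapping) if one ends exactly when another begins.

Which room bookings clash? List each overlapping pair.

SLOT2 & SLOT3, SLOT5 & SLOT6

Sorted by start: SLOT1, SLOT2, SLOT3, SLOT4, SLOT6, SLOT5, SLOT7, SLOT8.
SLOT2 starts after SLOT1 ends — done with SLOT1.
SLOT3 starts before SLOT2 ends → SLOT2 and SLOT3 overlap.
SLOT4 starts after SLOT2 ends — done with SLOT2.
SLOT4 starts after SLOT3 ends — done with SLOT3.
SLOT6 starts after SLOT4 ends — done with SLOT4.
SLOT5 starts before SLOT6 ends → SLOT6 and SLOT5 overlap.
SLOT7 starts after SLOT6 ends — done with SLOT6.
SLOT7 starts exactly when SLOT5 ends (back-to-back, no overlap) — done with SLOT5.
SLOT8 starts after SLOT7 ends.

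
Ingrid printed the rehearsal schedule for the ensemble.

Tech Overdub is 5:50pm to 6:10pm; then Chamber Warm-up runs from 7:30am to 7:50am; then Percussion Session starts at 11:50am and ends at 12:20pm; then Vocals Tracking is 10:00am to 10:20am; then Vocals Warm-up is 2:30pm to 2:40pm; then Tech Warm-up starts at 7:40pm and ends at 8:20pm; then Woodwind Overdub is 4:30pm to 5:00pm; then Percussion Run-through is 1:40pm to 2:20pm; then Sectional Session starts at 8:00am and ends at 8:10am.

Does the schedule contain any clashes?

No

Check each pair: they overlap iff neither finishes before the other starts.
Sorted by start: Chamber Warm-up, Sectional Session, Vocals Tracking, Percussion Session, Percussion Run-through, Vocals Warm-up, Woodwind Overdub, Tech Overdub, Tech Warm-up.
Sectional Session starts after Chamber Warm-up ends, so nothing later overlaps Chamber Warm-up either.
Vocals Tracking starts after Sectional Session ends, so nothing later overlaps Sectional Session either.
Percussion Session starts after Vocals Tracking ends, so nothing later overlaps Vocals Tracking either.
Percussion Run-through starts after Percussion Session ends, so nothing later overlaps Percussion Session either.
Vocals Warm-up starts after Percussion Run-through ends, so nothing later overlaps Percussion Run-through either.
Woodwind Overdub starts after Vocals Warm-up ends, so nothing later overlaps Vocals Warm-up either.
Tech Overdub starts after Woodwind Overdub ends, so nothing later overlaps Woodwind Overdub either.
Tech Warm-up starts after Tech Overdub ends.
Every pair is clear; the schedule has no overlaps.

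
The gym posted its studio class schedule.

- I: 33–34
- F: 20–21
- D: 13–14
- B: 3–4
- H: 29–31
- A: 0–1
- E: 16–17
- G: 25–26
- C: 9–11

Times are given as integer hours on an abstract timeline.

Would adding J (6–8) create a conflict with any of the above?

A: ends 1 at or before J starts 6 → clear.
B: ends 4 at or before J starts 6 → clear.
C: starts 9 at or after J ends 8 → clear.
D: starts 13 at or after J ends 8 → clear.
E: starts 16 at or after J ends 8 → clear.
F: starts 20 at or after J ends 8 → clear.
G: starts 25 at or after J ends 8 → clear.
H: starts 29 at or after J ends 8 → clear.
I: starts 33 at or after J ends 8 → clear.

No — it doesn't clash with anything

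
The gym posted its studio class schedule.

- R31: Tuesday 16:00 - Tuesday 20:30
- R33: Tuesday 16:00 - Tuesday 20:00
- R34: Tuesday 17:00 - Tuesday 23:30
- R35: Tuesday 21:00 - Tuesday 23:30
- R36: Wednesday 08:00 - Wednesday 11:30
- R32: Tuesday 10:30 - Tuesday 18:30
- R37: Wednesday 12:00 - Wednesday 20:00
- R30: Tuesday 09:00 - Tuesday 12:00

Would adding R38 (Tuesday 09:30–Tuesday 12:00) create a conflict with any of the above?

R30: starts Tuesday 09:00 before R38 ends Tuesday 12:00, and ends Tuesday 12:00 after R38 starts Tuesday 09:30 → overlap.
R32: starts Tuesday 10:30 before R38 ends Tuesday 12:00, and ends Tuesday 18:30 after R38 starts Tuesday 09:30 → overlap.
R31: starts Tuesday 16:00 at or after R38 ends Tuesday 12:00 → clear.
R33: starts Tuesday 16:00 at or after R38 ends Tuesday 12:00 → clear.
R34: starts Tuesday 17:00 at or after R38 ends Tuesday 12:00 → clear.
R35: starts Tuesday 21:00 at or after R38 ends Tuesday 12:00 → clear.
R36: starts Wednesday 08:00 at or after R38 ends Tuesday 12:00 → clear.
R37: starts Wednesday 12:00 at or after R38 ends Tuesday 12:00 → clear.
R38 overlaps R30, R32.

Yes — it overlaps R30, R32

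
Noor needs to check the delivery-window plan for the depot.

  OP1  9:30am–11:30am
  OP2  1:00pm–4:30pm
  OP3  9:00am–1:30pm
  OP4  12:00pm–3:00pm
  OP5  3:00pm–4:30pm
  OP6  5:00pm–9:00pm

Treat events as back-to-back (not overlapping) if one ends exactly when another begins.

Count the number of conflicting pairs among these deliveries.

5

Sorted by start: OP3, OP1, OP4, OP2, OP5, OP6.
OP1 starts before OP3 ends → OP3 and OP1 overlap.
OP4 starts before OP3 ends → OP3 and OP4 overlap.
OP2 starts before OP3 ends → OP3 and OP2 overlap.
OP5 starts after OP3 ends, so OP3 has no further overlaps.
OP4 starts after OP1 ends, so OP1 has no further overlaps.
OP2 starts before OP4 ends → OP4 and OP2 overlap.
OP5 starts exactly when OP4 ends (back-to-back, no overlap), so OP4 has no further overlaps.
OP5 starts before OP2 ends → OP2 and OP5 overlap.
OP6 starts after OP2 ends.
OP6 starts after OP5 ends.
Overlapping pairs: OP1 & OP3, OP2 & OP3, OP2 & OP4, OP2 & OP5, OP3 & OP4 — 5 in total.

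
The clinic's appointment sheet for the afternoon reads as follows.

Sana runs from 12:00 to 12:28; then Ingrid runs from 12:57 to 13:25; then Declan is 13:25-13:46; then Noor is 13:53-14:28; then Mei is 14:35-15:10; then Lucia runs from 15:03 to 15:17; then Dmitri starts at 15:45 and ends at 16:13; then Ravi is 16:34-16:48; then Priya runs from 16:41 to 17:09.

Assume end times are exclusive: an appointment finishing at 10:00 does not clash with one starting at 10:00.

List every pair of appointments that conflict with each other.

Lucia & Mei, Priya & Ravi

Sorted by start: Sana, Ingrid, Declan, Noor, Mei, Lucia, Dmitri, Ravi, Priya.
Ingrid starts after Sana ends, so nothing later overlaps Sana either.
Declan starts exactly when Ingrid ends (back-to-back, no overlap), so nothing later overlaps Ingrid either.
Noor starts after Declan ends, so nothing later overlaps Declan either.
Mei starts after Noor ends, so nothing later overlaps Noor either.
Lucia starts before Mei ends → Mei and Lucia overlap.
Dmitri starts after Mei ends, so nothing later overlaps Mei either.
Dmitri starts after Lucia ends, so nothing later overlaps Lucia either.
Ravi starts after Dmitri ends, so nothing later overlaps Dmitri either.
Priya starts before Ravi ends → Ravi and Priya overlap.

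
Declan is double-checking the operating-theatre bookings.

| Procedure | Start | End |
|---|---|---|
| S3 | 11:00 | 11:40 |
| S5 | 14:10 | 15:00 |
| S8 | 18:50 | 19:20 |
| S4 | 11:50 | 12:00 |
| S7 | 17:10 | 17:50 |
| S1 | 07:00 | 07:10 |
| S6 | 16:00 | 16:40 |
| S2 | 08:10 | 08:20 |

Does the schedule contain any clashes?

No

Two intervals overlap when each starts before the other ends.
Sorted by start: S1, S2, S3, S4, S5, S6, S7, S8.
S2 starts after S1 ends — done with S1.
S3 starts after S2 ends — done with S2.
S4 starts after S3 ends — done with S3.
S5 starts after S4 ends — done with S4.
S6 starts after S5 ends — done with S5.
S7 starts after S6 ends — done with S6.
S8 starts after S7 ends.
Every pair is clear; the schedule has no overlaps.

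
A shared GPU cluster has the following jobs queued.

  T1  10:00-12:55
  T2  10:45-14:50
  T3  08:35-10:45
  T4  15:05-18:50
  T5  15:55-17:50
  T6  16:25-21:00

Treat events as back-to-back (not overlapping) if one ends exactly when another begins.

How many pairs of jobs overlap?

5

Sorted by start: T3, T1, T2, T4, T5, T6.
T1 starts before T3 ends → T3 and T1 overlap.
T2 starts exactly when T3 ends (back-to-back, no overlap), so nothing later overlaps T3 either.
T2 starts before T1 ends → T1 and T2 overlap.
T4 starts after T1 ends, so nothing later overlaps T1 either.
T4 starts after T2 ends, so nothing later overlaps T2 either.
T5 starts before T4 ends → T4 and T5 overlap.
T6 starts before T4 ends → T4 and T6 overlap.
T6 starts before T5 ends → T5 and T6 overlap.
Overlapping pairs: T1 & T2, T1 & T3, T4 & T5, T4 & T6, T5 & T6 — 5 in total.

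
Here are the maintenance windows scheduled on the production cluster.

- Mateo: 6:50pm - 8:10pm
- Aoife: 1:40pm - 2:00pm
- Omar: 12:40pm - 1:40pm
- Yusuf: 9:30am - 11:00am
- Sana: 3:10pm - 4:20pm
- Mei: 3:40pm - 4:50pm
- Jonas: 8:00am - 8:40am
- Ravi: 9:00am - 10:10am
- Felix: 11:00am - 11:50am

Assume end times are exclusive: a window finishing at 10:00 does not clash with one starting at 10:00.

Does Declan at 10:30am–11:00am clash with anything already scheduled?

Jonas: ends 8:40am at or before Declan starts 10:30am → clear.
Ravi: ends 10:10am at or before Declan starts 10:30am → clear.
Yusuf: starts 9:30am before Declan ends 11:00am, and ends 11:00am after Declan starts 10:30am → overlap.
Felix: starts 11:00am at or after Declan ends 11:00am → clear.
Omar: starts 12:40pm at or after Declan ends 11:00am → clear.
Aoife: starts 1:40pm at or after Declan ends 11:00am → clear.
Sana: starts 3:10pm at or after Declan ends 11:00am → clear.
Mei: starts 3:40pm at or after Declan ends 11:00am → clear.
Mateo: starts 6:50pm at or after Declan ends 11:00am → clear.
Declan overlaps Yusuf.

Yes — it overlaps Yusuf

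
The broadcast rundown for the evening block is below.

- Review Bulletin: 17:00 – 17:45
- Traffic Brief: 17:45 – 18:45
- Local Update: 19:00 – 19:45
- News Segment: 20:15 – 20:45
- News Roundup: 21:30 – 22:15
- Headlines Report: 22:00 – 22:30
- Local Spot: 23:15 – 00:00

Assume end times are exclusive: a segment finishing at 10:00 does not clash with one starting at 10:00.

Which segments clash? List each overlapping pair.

Sorted by start: Review Bulletin, Traffic Brief, Local Update, News Segment, News Roundup, Headlines Report, Local Spot.
Traffic Brief starts exactly when Review Bulletin ends (back-to-back, no overlap) — done with Review Bulletin.
Local Update starts after Traffic Brief ends — done with Traffic Brief.
News Segment starts after Local Update ends — done with Local Update.
News Roundup starts after News Segment ends — done with News Segment.
Headlines Report starts before News Roundup ends → News Roundup and Headlines Report overlap.
Local Spot starts after News Roundup ends.
Local Spot starts after Headlines Report ends.

Headlines Report & News Roundup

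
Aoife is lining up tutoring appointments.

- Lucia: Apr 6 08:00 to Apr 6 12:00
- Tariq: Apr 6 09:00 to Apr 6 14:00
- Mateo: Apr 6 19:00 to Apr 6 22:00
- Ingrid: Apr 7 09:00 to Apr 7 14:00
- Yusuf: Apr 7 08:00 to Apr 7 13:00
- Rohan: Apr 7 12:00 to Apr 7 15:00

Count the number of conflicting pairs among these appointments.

4

Sorted by start: Lucia, Tariq, Mateo, Yusuf, Ingrid, Rohan.
Tariq starts before Lucia ends → Lucia and Tariq overlap.
Mateo starts after Lucia ends, so nothing later overlaps Lucia either.
Mateo starts after Tariq ends, so nothing later overlaps Tariq either.
Yusuf starts after Mateo ends, so nothing later overlaps Mateo either.
Ingrid starts before Yusuf ends → Yusuf and Ingrid overlap.
Rohan starts before Yusuf ends → Yusuf and Rohan overlap.
Rohan starts before Ingrid ends → Ingrid and Rohan overlap.
Overlapping pairs: Ingrid & Rohan, Ingrid & Yusuf, Lucia & Tariq, Rohan & Yusuf — 4 in total.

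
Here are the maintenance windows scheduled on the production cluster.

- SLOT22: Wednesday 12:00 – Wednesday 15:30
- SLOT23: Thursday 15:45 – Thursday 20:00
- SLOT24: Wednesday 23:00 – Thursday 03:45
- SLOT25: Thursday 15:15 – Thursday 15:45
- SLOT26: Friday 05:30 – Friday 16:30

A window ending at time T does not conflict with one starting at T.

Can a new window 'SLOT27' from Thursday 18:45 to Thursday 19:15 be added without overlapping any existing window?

No — it overlaps SLOT23

SLOT22: ends Wednesday 15:30 at or before SLOT27 starts Thursday 18:45 → clear.
SLOT24: ends Thursday 03:45 at or before SLOT27 starts Thursday 18:45 → clear.
SLOT25: ends Thursday 15:45 at or before SLOT27 starts Thursday 18:45 → clear.
SLOT23: starts Thursday 15:45 before SLOT27 ends Thursday 19:15, and ends Thursday 20:00 after SLOT27 starts Thursday 18:45 → overlap.
SLOT26: starts Friday 05:30 at or after SLOT27 ends Thursday 19:15 → clear.
SLOT27 overlaps SLOT23.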